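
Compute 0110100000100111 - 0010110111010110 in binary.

Method 1 - Direct subtraction (column by column from the right: bit − bit − borrow-in; if negative, add 2 and borrow 1 from the next column):
borrow: 0111111110100000
        0110100000100111
-       0010110111010110
------------------------
        0011101001010001

Method 2 - Add two's complement:
Two's complement of 0010110111010110: invert → 1101001000101001, add 1 → 1101001000101010
  0110100000100111
+ 1101001000101010
------------------
 10011101001010001  (end carry out of the top bit = 1)
Discarding the end carry: 0011101001010001
Decimal check:
  0110100000100111 = 16384 + 8192 + 2048 + 32 + 4 + 2 + 1 = 26663
  0010110111010110 = 8192 + 2048 + 1024 + 256 + 128 + 64 + 16 + 4 + 2 = 11734
  26663 - 11734 = 14929, and 0011101001010001 = 8192 + 4096 + 2048 + 512 + 64 + 16 + 1 = 14929 ✓



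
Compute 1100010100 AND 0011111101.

AND: 1 only when both bits are 1
  1100010100
& 0011111101
------------
  0000010100
Decimal: 788 & 253 = 20



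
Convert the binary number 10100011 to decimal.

Sum of powers of 2 for each 1-bit:
2^0 + 2^1 + 2^5 + 2^7
= 1 + 2 + 32 + 128
= 163



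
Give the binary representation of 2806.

Using repeated division by 2:
2806 ÷ 2 = 1403 remainder 0
1403 ÷ 2 = 701 remainder 1
701 ÷ 2 = 350 remainder 1
350 ÷ 2 = 175 remainder 0
175 ÷ 2 = 87 remainder 1
87 ÷ 2 = 43 remainder 1
43 ÷ 2 = 21 remainder 1
21 ÷ 2 = 10 remainder 1
10 ÷ 2 = 5 remainder 0
5 ÷ 2 = 2 remainder 1
2 ÷ 2 = 1 remainder 0
1 ÷ 2 = 0 remainder 1
Reading remainders bottom to top: 101011110110



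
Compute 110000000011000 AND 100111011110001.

AND: 1 only when both bits are 1
  110000000011000
& 100111011110001
-----------------
  100000000010000
Decimal: 24600 & 20209 = 16400



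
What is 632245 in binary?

Using repeated division by 2:
632245 ÷ 2 = 316122 remainder 1
316122 ÷ 2 = 158061 remainder 0
158061 ÷ 2 = 79030 remainder 1
79030 ÷ 2 = 39515 remainder 0
39515 ÷ 2 = 19757 remainder 1
19757 ÷ 2 = 9878 remainder 1
9878 ÷ 2 = 4939 remainder 0
4939 ÷ 2 = 2469 remainder 1
2469 ÷ 2 = 1234 remainder 1
1234 ÷ 2 = 617 remainder 0
617 ÷ 2 = 308 remainder 1
308 ÷ 2 = 154 remainder 0
154 ÷ 2 = 77 remainder 0
77 ÷ 2 = 38 remainder 1
38 ÷ 2 = 19 remainder 0
19 ÷ 2 = 9 remainder 1
9 ÷ 2 = 4 remainder 1
4 ÷ 2 = 2 remainder 0
2 ÷ 2 = 1 remainder 0
1 ÷ 2 = 0 remainder 1
Reading remainders bottom to top: 10011010010110110101



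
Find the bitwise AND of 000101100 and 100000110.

AND: 1 only when both bits are 1
  000101100
& 100000110
-----------
  000000100
Decimal: 44 & 262 = 4



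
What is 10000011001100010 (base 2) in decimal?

Sum of powers of 2 for each 1-bit:
2^1 + 2^5 + 2^6 + 2^9 + 2^10 + 2^16
= 2 + 32 + 64 + 512 + 1024 + 65536
= 67170



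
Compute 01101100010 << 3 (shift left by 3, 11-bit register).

Original: 01101100010 (decimal 866)
Shift left by 3 positions
Append 3 zeros on the right and drop the 3 high bits that overflow the 11-bit width
Result: 01100010000 (decimal 784)
Equivalent: 866 << 3 = 866 × 2^3 = 6928, truncated to 11 bits = 784



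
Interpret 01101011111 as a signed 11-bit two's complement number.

Binary: 01101011111
Sign bit: 0 (non-negative)
Read directly as an unsigned value:
01101011111 = 512 + 256 + 64 + 16 + 8 + 4 + 2 + 1 = 863
Value: 863



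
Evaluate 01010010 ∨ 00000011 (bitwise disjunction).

OR: 1 when either bit is 1
  01010010
| 00000011
----------
  01010011
Decimal: 82 | 3 = 83



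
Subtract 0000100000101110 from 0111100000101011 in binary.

Method 1 - Direct subtraction (column by column from the right: bit − bit − borrow-in; if negative, add 2 and borrow 1 from the next column):
borrow: 0001111111111000
        0111100000101011
-       0000100000101110
------------------------
        0110111111111101

Method 2 - Add two's complement:
Two's complement of 0000100000101110: invert → 1111011111010001, add 1 → 1111011111010010
  0111100000101011
+ 1111011111010010
------------------
 10110111111111101  (end carry out of the top bit = 1)
Discarding the end carry: 0110111111111101
Decimal check:
  0111100000101011 = 16384 + 8192 + 4096 + 2048 + 32 + 8 + 2 + 1 = 30763
  0000100000101110 = 2048 + 32 + 8 + 4 + 2 = 2094
  30763 - 2094 = 28669, and 0110111111111101 = 16384 + 8192 + 2048 + 1024 + 512 + 256 + 128 + 64 + 32 + 16 + 8 + 4 + 1 = 28669 ✓



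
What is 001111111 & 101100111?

AND: 1 only when both bits are 1
  001111111
& 101100111
-----------
  001100111
Decimal: 127 & 359 = 103



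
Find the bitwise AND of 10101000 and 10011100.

AND: 1 only when both bits are 1
  10101000
& 10011100
----------
  10001000
Decimal: 168 & 156 = 136



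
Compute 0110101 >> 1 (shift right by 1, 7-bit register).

Original: 0110101 (decimal 53)
Shift right by 1 position
Drop the 1 low bit; fill with zero on the left
Result: 0011010 (decimal 26)
Equivalent: 53 >> 1 = 53 ÷ 2^1 = 26



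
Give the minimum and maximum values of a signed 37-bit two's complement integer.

For 37-bit two's complement:
Minimum: -2^36 = -68719476736
Maximum: 2^36 - 1 = 68719476735



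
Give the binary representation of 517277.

Using repeated division by 2:
517277 ÷ 2 = 258638 remainder 1
258638 ÷ 2 = 129319 remainder 0
129319 ÷ 2 = 64659 remainder 1
64659 ÷ 2 = 32329 remainder 1
32329 ÷ 2 = 16164 remainder 1
16164 ÷ 2 = 8082 remainder 0
8082 ÷ 2 = 4041 remainder 0
4041 ÷ 2 = 2020 remainder 1
2020 ÷ 2 = 1010 remainder 0
1010 ÷ 2 = 505 remainder 0
505 ÷ 2 = 252 remainder 1
252 ÷ 2 = 126 remainder 0
126 ÷ 2 = 63 remainder 0
63 ÷ 2 = 31 remainder 1
31 ÷ 2 = 15 remainder 1
15 ÷ 2 = 7 remainder 1
7 ÷ 2 = 3 remainder 1
3 ÷ 2 = 1 remainder 1
1 ÷ 2 = 0 remainder 1
Reading remainders bottom to top: 1111110010010011101



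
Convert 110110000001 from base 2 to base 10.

Sum of powers of 2 for each 1-bit:
2^0 + 2^7 + 2^8 + 2^10 + 2^11
= 1 + 128 + 256 + 1024 + 2048
= 3457



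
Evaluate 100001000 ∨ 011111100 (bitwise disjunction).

OR: 1 when either bit is 1
  100001000
| 011111100
-----------
  111111100
Decimal: 264 | 252 = 508



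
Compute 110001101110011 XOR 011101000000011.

XOR: 1 when bits differ
  110001101110011
^ 011101000000011
-----------------
  101100101110000
Decimal: 25459 ^ 14851 = 22896



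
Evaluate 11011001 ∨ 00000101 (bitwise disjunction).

OR: 1 when either bit is 1
  11011001
| 00000101
----------
  11011101
Decimal: 217 | 5 = 221



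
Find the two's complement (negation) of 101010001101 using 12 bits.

Original (sign bit 1, negative): 101010001101
Step 1 - Invert all bits: 010101110010
Step 2 - Add 1: 010101110011
Verification: 101010001101 + 010101110011 = 1000000000000; discarding the end carry (carry out of the top bit) leaves the 12-bit value 000000000000, as required for x + (-x)



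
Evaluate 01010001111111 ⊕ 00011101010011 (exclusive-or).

XOR: 1 when bits differ
  01010001111111
^ 00011101010011
----------------
  01001100101100
Decimal: 5247 ^ 1875 = 4908



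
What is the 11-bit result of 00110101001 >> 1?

Original: 00110101001 (decimal 425)
Shift right by 1 position
Drop the 1 low bit; fill with zero on the left
Result: 00011010100 (decimal 212)
Equivalent: 425 >> 1 = 425 ÷ 2^1 = 212



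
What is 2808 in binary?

Using repeated division by 2:
2808 ÷ 2 = 1404 remainder 0
1404 ÷ 2 = 702 remainder 0
702 ÷ 2 = 351 remainder 0
351 ÷ 2 = 175 remainder 1
175 ÷ 2 = 87 remainder 1
87 ÷ 2 = 43 remainder 1
43 ÷ 2 = 21 remainder 1
21 ÷ 2 = 10 remainder 1
10 ÷ 2 = 5 remainder 0
5 ÷ 2 = 2 remainder 1
2 ÷ 2 = 1 remainder 0
1 ÷ 2 = 0 remainder 1
Reading remainders bottom to top: 101011111000



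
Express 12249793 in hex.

Using repeated division by 16 (digits 10–15 are A–F):
12249793 ÷ 16 = 765612 remainder 1
765612 ÷ 16 = 47850 remainder 12 (C)
47850 ÷ 16 = 2990 remainder 10 (A)
2990 ÷ 16 = 186 remainder 14 (E)
186 ÷ 16 = 11 remainder 10 (A)
11 ÷ 16 = 0 remainder 11 (B)
Reading remainders bottom to top: BAEAC1



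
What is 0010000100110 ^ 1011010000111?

XOR: 1 when bits differ
  0010000100110
^ 1011010000111
---------------
  1001010100001
Decimal: 1062 ^ 5767 = 4769



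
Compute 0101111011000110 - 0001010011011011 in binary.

Method 1 - Direct subtraction (column by column from the right: bit − bit − borrow-in; if negative, add 2 and borrow 1 from the next column):
borrow: 0000001111110110
        0101111011000110
-       0001010011011011
------------------------
        0100100111101011

Method 2 - Add two's complement:
Two's complement of 0001010011011011: invert → 1110101100100100, add 1 → 1110101100100101
  0101111011000110
+ 1110101100100101
------------------
 10100100111101011  (end carry out of the top bit = 1)
Discarding the end carry: 0100100111101011
Decimal check:
  0101111011000110 = 16384 + 4096 + 2048 + 1024 + 512 + 128 + 64 + 4 + 2 = 24262
  0001010011011011 = 4096 + 1024 + 128 + 64 + 16 + 8 + 2 + 1 = 5339
  24262 - 5339 = 18923, and 0100100111101011 = 16384 + 2048 + 256 + 128 + 64 + 32 + 8 + 2 + 1 = 18923 ✓



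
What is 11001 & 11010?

AND: 1 only when both bits are 1
  11001
& 11010
-------
  11000
Decimal: 25 & 26 = 24



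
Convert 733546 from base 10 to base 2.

Using repeated division by 2:
733546 ÷ 2 = 366773 remainder 0
366773 ÷ 2 = 183386 remainder 1
183386 ÷ 2 = 91693 remainder 0
91693 ÷ 2 = 45846 remainder 1
45846 ÷ 2 = 22923 remainder 0
22923 ÷ 2 = 11461 remainder 1
11461 ÷ 2 = 5730 remainder 1
5730 ÷ 2 = 2865 remainder 0
2865 ÷ 2 = 1432 remainder 1
1432 ÷ 2 = 716 remainder 0
716 ÷ 2 = 358 remainder 0
358 ÷ 2 = 179 remainder 0
179 ÷ 2 = 89 remainder 1
89 ÷ 2 = 44 remainder 1
44 ÷ 2 = 22 remainder 0
22 ÷ 2 = 11 remainder 0
11 ÷ 2 = 5 remainder 1
5 ÷ 2 = 2 remainder 1
2 ÷ 2 = 1 remainder 0
1 ÷ 2 = 0 remainder 1
Reading remainders bottom to top: 10110011000101101010



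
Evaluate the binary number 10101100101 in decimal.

Sum of powers of 2 for each 1-bit:
2^0 + 2^2 + 2^5 + 2^6 + 2^8 + 2^10
= 1 + 4 + 32 + 64 + 256 + 1024
= 1381



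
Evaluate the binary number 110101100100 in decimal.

Sum of powers of 2 for each 1-bit:
2^2 + 2^5 + 2^6 + 2^8 + 2^10 + 2^11
= 4 + 32 + 64 + 256 + 1024 + 2048
= 3428



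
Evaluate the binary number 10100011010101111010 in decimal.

Sum of powers of 2 for each 1-bit:
2^1 + 2^3 + 2^4 + 2^5 + 2^6 + 2^8 + 2^10 + 2^12 + 2^13 + 2^17 + 2^19
= 2 + 8 + 16 + 32 + 64 + 256 + 1024 + 4096 + 8192 + 131072 + 524288
= 669050



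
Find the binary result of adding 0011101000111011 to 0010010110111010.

Add column by column from the right: bit + bit + carry-in; write the sum mod 2, carry 1 when the sum is 2 or 3.
carry:  0100000001110100
        0011101000111011
+       0010010110111010
------------------------
       00101111111110101
(the carry out of the leftmost column, 0, becomes the leading bit)
Decimal check:
  0011101000111011 = 8192 + 4096 + 2048 + 512 + 32 + 16 + 8 + 2 + 1 = 14907
  0010010110111010 = 8192 + 1024 + 256 + 128 + 32 + 16 + 8 + 2 = 9658
  14907 + 9658 = 24565, and 00101111111110101 = 16384 + 4096 + 2048 + 1024 + 512 + 256 + 128 + 64 + 32 + 16 + 4 + 1 = 24565 ✓



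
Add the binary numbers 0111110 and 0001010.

Add column by column from the right: bit + bit + carry-in; write the sum mod 2, carry 1 when the sum is 2 or 3.
carry:  1111100
        0111110
+       0001010
---------------
       01001000
(the carry out of the leftmost column, 0, becomes the leading bit)
Decimal check:
  0111110 = 32 + 16 + 8 + 4 + 2 = 62
  0001010 = 8 + 2 = 10
  62 + 10 = 72, and 01001000 = 64 + 8 = 72 ✓



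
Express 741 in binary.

Using repeated division by 2:
741 ÷ 2 = 370 remainder 1
370 ÷ 2 = 185 remainder 0
185 ÷ 2 = 92 remainder 1
92 ÷ 2 = 46 remainder 0
46 ÷ 2 = 23 remainder 0
23 ÷ 2 = 11 remainder 1
11 ÷ 2 = 5 remainder 1
5 ÷ 2 = 2 remainder 1
2 ÷ 2 = 1 remainder 0
1 ÷ 2 = 0 remainder 1
Reading remainders bottom to top: 1011100101



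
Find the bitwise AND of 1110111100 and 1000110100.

AND: 1 only when both bits are 1
  1110111100
& 1000110100
------------
  1000110100
Decimal: 956 & 564 = 564



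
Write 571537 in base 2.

Using repeated division by 2:
571537 ÷ 2 = 285768 remainder 1
285768 ÷ 2 = 142884 remainder 0
142884 ÷ 2 = 71442 remainder 0
71442 ÷ 2 = 35721 remainder 0
35721 ÷ 2 = 17860 remainder 1
17860 ÷ 2 = 8930 remainder 0
8930 ÷ 2 = 4465 remainder 0
4465 ÷ 2 = 2232 remainder 1
2232 ÷ 2 = 1116 remainder 0
1116 ÷ 2 = 558 remainder 0
558 ÷ 2 = 279 remainder 0
279 ÷ 2 = 139 remainder 1
139 ÷ 2 = 69 remainder 1
69 ÷ 2 = 34 remainder 1
34 ÷ 2 = 17 remainder 0
17 ÷ 2 = 8 remainder 1
8 ÷ 2 = 4 remainder 0
4 ÷ 2 = 2 remainder 0
2 ÷ 2 = 1 remainder 0
1 ÷ 2 = 0 remainder 1
Reading remainders bottom to top: 10001011100010010001



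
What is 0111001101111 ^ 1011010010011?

XOR: 1 when bits differ
  0111001101111
^ 1011010010011
---------------
  1100011111100
Decimal: 3695 ^ 5779 = 6396



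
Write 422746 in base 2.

Using repeated division by 2:
422746 ÷ 2 = 211373 remainder 0
211373 ÷ 2 = 105686 remainder 1
105686 ÷ 2 = 52843 remainder 0
52843 ÷ 2 = 26421 remainder 1
26421 ÷ 2 = 13210 remainder 1
13210 ÷ 2 = 6605 remainder 0
6605 ÷ 2 = 3302 remainder 1
3302 ÷ 2 = 1651 remainder 0
1651 ÷ 2 = 825 remainder 1
825 ÷ 2 = 412 remainder 1
412 ÷ 2 = 206 remainder 0
206 ÷ 2 = 103 remainder 0
103 ÷ 2 = 51 remainder 1
51 ÷ 2 = 25 remainder 1
25 ÷ 2 = 12 remainder 1
12 ÷ 2 = 6 remainder 0
6 ÷ 2 = 3 remainder 0
3 ÷ 2 = 1 remainder 1
1 ÷ 2 = 0 remainder 1
Reading remainders bottom to top: 1100111001101011010



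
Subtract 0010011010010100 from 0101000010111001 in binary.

Method 1 - Direct subtraction (column by column from the right: bit − bit − borrow-in; if negative, add 2 and borrow 1 from the next column):
borrow: 0101110000001000
        0101000010111001
-       0010011010010100
------------------------
        0010101000100101

Method 2 - Add two's complement:
Two's complement of 0010011010010100: invert → 1101100101101011, add 1 → 1101100101101100
  0101000010111001
+ 1101100101101100
------------------
 10010101000100101  (end carry out of the top bit = 1)
Discarding the end carry: 0010101000100101
Decimal check:
  0101000010111001 = 16384 + 4096 + 128 + 32 + 16 + 8 + 1 = 20665
  0010011010010100 = 8192 + 1024 + 512 + 128 + 16 + 4 = 9876
  20665 - 9876 = 10789, and 0010101000100101 = 8192 + 2048 + 512 + 32 + 4 + 1 = 10789 ✓



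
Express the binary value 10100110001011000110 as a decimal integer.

Sum of powers of 2 for each 1-bit:
2^1 + 2^2 + 2^6 + 2^7 + 2^9 + 2^13 + 2^14 + 2^17 + 2^19
= 2 + 4 + 64 + 128 + 512 + 8192 + 16384 + 131072 + 524288
= 680646



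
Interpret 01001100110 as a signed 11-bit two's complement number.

Binary: 01001100110
Sign bit: 0 (non-negative)
Read directly as an unsigned value:
01001100110 = 512 + 64 + 32 + 4 + 2 = 614
Value: 614



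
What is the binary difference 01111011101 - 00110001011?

Method 1 - Direct subtraction (column by column from the right: bit − bit − borrow-in; if negative, add 2 and borrow 1 from the next column):
borrow: 00000000100
        01111011101
-       00110001011
-------------------
        01001010010

Method 2 - Add two's complement:
Two's complement of 00110001011: invert → 11001110100, add 1 → 11001110101
  01111011101
+ 11001110101
-------------
 101001010010  (end carry out of the top bit = 1)
Discarding the end carry: 01001010010
Decimal check:
  01111011101 = 512 + 256 + 128 + 64 + 16 + 8 + 4 + 1 = 989
  00110001011 = 256 + 128 + 8 + 2 + 1 = 395
  989 - 395 = 594, and 01001010010 = 512 + 64 + 16 + 2 = 594 ✓



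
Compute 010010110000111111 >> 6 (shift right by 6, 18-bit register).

Original: 010010110000111111 (decimal 76863)
Shift right by 6 positions
Drop the 6 low bits; fill with zeros on the left
Result: 000000010010110000 (decimal 1200)
Equivalent: 76863 >> 6 = 76863 ÷ 2^6 = 1200



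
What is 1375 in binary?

Using repeated division by 2:
1375 ÷ 2 = 687 remainder 1
687 ÷ 2 = 343 remainder 1
343 ÷ 2 = 171 remainder 1
171 ÷ 2 = 85 remainder 1
85 ÷ 2 = 42 remainder 1
42 ÷ 2 = 21 remainder 0
21 ÷ 2 = 10 remainder 1
10 ÷ 2 = 5 remainder 0
5 ÷ 2 = 2 remainder 1
2 ÷ 2 = 1 remainder 0
1 ÷ 2 = 0 remainder 1
Reading remainders bottom to top: 10101011111



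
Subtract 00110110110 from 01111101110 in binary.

Method 1 - Direct subtraction (column by column from the right: bit − bit − borrow-in; if negative, add 2 and borrow 1 from the next column):
borrow: 00001100000
        01111101110
-       00110110110
-------------------
        01000111000

Method 2 - Add two's complement:
Two's complement of 00110110110: invert → 11001001001, add 1 → 11001001010
  01111101110
+ 11001001010
-------------
 101000111000  (end carry out of the top bit = 1)
Discarding the end carry: 01000111000
Decimal check:
  01111101110 = 512 + 256 + 128 + 64 + 32 + 8 + 4 + 2 = 1006
  00110110110 = 256 + 128 + 32 + 16 + 4 + 2 = 438
  1006 - 438 = 568, and 01000111000 = 512 + 32 + 16 + 8 = 568 ✓



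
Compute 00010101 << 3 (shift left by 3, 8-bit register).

Original: 00010101 (decimal 21)
Shift left by 3 positions
Append 3 zeros on the right
Result: 10101000 (decimal 168)
Equivalent: 21 << 3 = 21 × 2^3 = 168



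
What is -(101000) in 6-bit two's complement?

Original (sign bit 1, negative): 101000
Step 1 - Invert all bits: 010111
Step 2 - Add 1: 011000
Verification: 101000 + 011000 = 1000000; discarding the end carry (carry out of the top bit) leaves the 6-bit value 000000, as required for x + (-x)



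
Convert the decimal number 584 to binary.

Using repeated division by 2:
584 ÷ 2 = 292 remainder 0
292 ÷ 2 = 146 remainder 0
146 ÷ 2 = 73 remainder 0
73 ÷ 2 = 36 remainder 1
36 ÷ 2 = 18 remainder 0
18 ÷ 2 = 9 remainder 0
9 ÷ 2 = 4 remainder 1
4 ÷ 2 = 2 remainder 0
2 ÷ 2 = 1 remainder 0
1 ÷ 2 = 0 remainder 1
Reading remainders bottom to top: 1001001000



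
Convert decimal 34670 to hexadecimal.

Using repeated division by 16 (digits 10–15 are A–F):
34670 ÷ 16 = 2166 remainder 14 (E)
2166 ÷ 16 = 135 remainder 6
135 ÷ 16 = 8 remainder 7
8 ÷ 16 = 0 remainder 8
Reading remainders bottom to top: 876E



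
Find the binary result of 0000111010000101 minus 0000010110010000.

Method 1 - Direct subtraction (column by column from the right: bit − bit − borrow-in; if negative, add 2 and borrow 1 from the next column):
borrow: 0000001111100000
        0000111010000101
-       0000010110010000
------------------------
        0000100011110101

Method 2 - Add two's complement:
Two's complement of 0000010110010000: invert → 1111101001101111, add 1 → 1111101001110000
  0000111010000101
+ 1111101001110000
------------------
 10000100011110101  (end carry out of the top bit = 1)
Discarding the end carry: 0000100011110101
Decimal check:
  0000111010000101 = 2048 + 1024 + 512 + 128 + 4 + 1 = 3717
  0000010110010000 = 1024 + 256 + 128 + 16 = 1424
  3717 - 1424 = 2293, and 0000100011110101 = 2048 + 128 + 64 + 32 + 16 + 4 + 1 = 2293 ✓



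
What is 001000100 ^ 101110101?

XOR: 1 when bits differ
  001000100
^ 101110101
-----------
  100110001
Decimal: 68 ^ 373 = 305



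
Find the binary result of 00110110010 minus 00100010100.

Method 1 - Direct subtraction (column by column from the right: bit − bit − borrow-in; if negative, add 2 and borrow 1 from the next column):
borrow: 00000111000
        00110110010
-       00100010100
-------------------
        00010011110

Method 2 - Add two's complement:
Two's complement of 00100010100: invert → 11011101011, add 1 → 11011101100
  00110110010
+ 11011101100
-------------
 100010011110  (end carry out of the top bit = 1)
Discarding the end carry: 00010011110
Decimal check:
  00110110010 = 256 + 128 + 32 + 16 + 2 = 434
  00100010100 = 256 + 16 + 4 = 276
  434 - 276 = 158, and 00010011110 = 128 + 16 + 8 + 4 + 2 = 158 ✓



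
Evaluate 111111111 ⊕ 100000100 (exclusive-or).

XOR: 1 when bits differ
  111111111
^ 100000100
-----------
  011111011
Decimal: 511 ^ 260 = 251



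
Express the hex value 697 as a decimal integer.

Expand by place value (powers of 16):
697 = 6 × 16^2 + 9 × 16^1 + 7 × 16^0
= 6 × 256 + 9 × 16 + 7 × 1
= 1536 + 144 + 7
= 1687



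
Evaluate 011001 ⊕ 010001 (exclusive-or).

XOR: 1 when bits differ
  011001
^ 010001
--------
  001000
Decimal: 25 ^ 17 = 8



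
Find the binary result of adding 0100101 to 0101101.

Add column by column from the right: bit + bit + carry-in; write the sum mod 2, carry 1 when the sum is 2 or 3.
carry:  1011010
        0100101
+       0101101
---------------
       01010010
(the carry out of the leftmost column, 0, becomes the leading bit)
Decimal check:
  0100101 = 32 + 4 + 1 = 37
  0101101 = 32 + 8 + 4 + 1 = 45
  37 + 45 = 82, and 01010010 = 64 + 16 + 2 = 82 ✓



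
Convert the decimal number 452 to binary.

Using repeated division by 2:
452 ÷ 2 = 226 remainder 0
226 ÷ 2 = 113 remainder 0
113 ÷ 2 = 56 remainder 1
56 ÷ 2 = 28 remainder 0
28 ÷ 2 = 14 remainder 0
14 ÷ 2 = 7 remainder 0
7 ÷ 2 = 3 remainder 1
3 ÷ 2 = 1 remainder 1
1 ÷ 2 = 0 remainder 1
Reading remainders bottom to top: 111000100



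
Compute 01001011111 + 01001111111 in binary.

Add column by column from the right: bit + bit + carry-in; write the sum mod 2, carry 1 when the sum is 2 or 3.
carry:  10011111110
        01001011111
+       01001111111
-------------------
       010011011110
(the carry out of the leftmost column, 0, becomes the leading bit)
Decimal check:
  01001011111 = 512 + 64 + 16 + 8 + 4 + 2 + 1 = 607
  01001111111 = 512 + 64 + 32 + 16 + 8 + 4 + 2 + 1 = 639
  607 + 639 = 1246, and 010011011110 = 1024 + 128 + 64 + 16 + 8 + 4 + 2 = 1246 ✓



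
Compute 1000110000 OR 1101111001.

OR: 1 when either bit is 1
  1000110000
| 1101111001
------------
  1101111001
Decimal: 560 | 889 = 889



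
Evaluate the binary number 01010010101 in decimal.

Sum of powers of 2 for each 1-bit:
2^0 + 2^2 + 2^4 + 2^7 + 2^9
= 1 + 4 + 16 + 128 + 512
= 661



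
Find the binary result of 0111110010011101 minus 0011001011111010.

Method 1 - Direct subtraction (column by column from the right: bit − bit − borrow-in; if negative, add 2 and borrow 1 from the next column):
borrow: 0000011111000100
        0111110010011101
-       0011001011111010
------------------------
        0100100110100011

Method 2 - Add two's complement:
Two's complement of 0011001011111010: invert → 1100110100000101, add 1 → 1100110100000110
  0111110010011101
+ 1100110100000110
------------------
 10100100110100011  (end carry out of the top bit = 1)
Discarding the end carry: 0100100110100011
Decimal check:
  0111110010011101 = 16384 + 8192 + 4096 + 2048 + 1024 + 128 + 16 + 8 + 4 + 1 = 31901
  0011001011111010 = 8192 + 4096 + 512 + 128 + 64 + 32 + 16 + 8 + 2 = 13050
  31901 - 13050 = 18851, and 0100100110100011 = 16384 + 2048 + 256 + 128 + 32 + 2 + 1 = 18851 ✓



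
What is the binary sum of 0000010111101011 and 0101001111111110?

Add column by column from the right: bit + bit + carry-in; write the sum mod 2, carry 1 when the sum is 2 or 3.
carry:  0000111111111100
        0000010111101011
+       0101001111111110
------------------------
       00101100111101001
(the carry out of the leftmost column, 0, becomes the leading bit)
Decimal check:
  0000010111101011 = 1024 + 256 + 128 + 64 + 32 + 8 + 2 + 1 = 1515
  0101001111111110 = 16384 + 4096 + 512 + 256 + 128 + 64 + 32 + 16 + 8 + 4 + 2 = 21502
  1515 + 21502 = 23017, and 00101100111101001 = 16384 + 4096 + 2048 + 256 + 128 + 64 + 32 + 8 + 1 = 23017 ✓



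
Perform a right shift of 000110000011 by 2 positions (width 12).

Original: 000110000011 (decimal 387)
Shift right by 2 positions
Drop the 2 low bits; fill with zeros on the left
Result: 000001100000 (decimal 96)
Equivalent: 387 >> 2 = 387 ÷ 2^2 = 96



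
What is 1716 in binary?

Using repeated division by 2:
1716 ÷ 2 = 858 remainder 0
858 ÷ 2 = 429 remainder 0
429 ÷ 2 = 214 remainder 1
214 ÷ 2 = 107 remainder 0
107 ÷ 2 = 53 remainder 1
53 ÷ 2 = 26 remainder 1
26 ÷ 2 = 13 remainder 0
13 ÷ 2 = 6 remainder 1
6 ÷ 2 = 3 remainder 0
3 ÷ 2 = 1 remainder 1
1 ÷ 2 = 0 remainder 1
Reading remainders bottom to top: 11010110100



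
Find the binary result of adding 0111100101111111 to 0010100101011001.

Add column by column from the right: bit + bit + carry-in; write the sum mod 2, carry 1 when the sum is 2 or 3.
carry:  1111001011111110
        0111100101111111
+       0010100101011001
------------------------
       01010001011011000
(the carry out of the leftmost column, 0, becomes the leading bit)
Decimal check:
  0111100101111111 = 16384 + 8192 + 4096 + 2048 + 256 + 64 + 32 + 16 + 8 + 4 + 2 + 1 = 31103
  0010100101011001 = 8192 + 2048 + 256 + 64 + 16 + 8 + 1 = 10585
  31103 + 10585 = 41688, and 01010001011011000 = 32768 + 8192 + 512 + 128 + 64 + 16 + 8 = 41688 ✓



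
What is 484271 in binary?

Using repeated division by 2:
484271 ÷ 2 = 242135 remainder 1
242135 ÷ 2 = 121067 remainder 1
121067 ÷ 2 = 60533 remainder 1
60533 ÷ 2 = 30266 remainder 1
30266 ÷ 2 = 15133 remainder 0
15133 ÷ 2 = 7566 remainder 1
7566 ÷ 2 = 3783 remainder 0
3783 ÷ 2 = 1891 remainder 1
1891 ÷ 2 = 945 remainder 1
945 ÷ 2 = 472 remainder 1
472 ÷ 2 = 236 remainder 0
236 ÷ 2 = 118 remainder 0
118 ÷ 2 = 59 remainder 0
59 ÷ 2 = 29 remainder 1
29 ÷ 2 = 14 remainder 1
14 ÷ 2 = 7 remainder 0
7 ÷ 2 = 3 remainder 1
3 ÷ 2 = 1 remainder 1
1 ÷ 2 = 0 remainder 1
Reading remainders bottom to top: 1110110001110101111



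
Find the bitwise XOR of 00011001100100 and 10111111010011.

XOR: 1 when bits differ
  00011001100100
^ 10111111010011
----------------
  10100110110111
Decimal: 1636 ^ 12243 = 10679



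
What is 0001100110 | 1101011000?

OR: 1 when either bit is 1
  0001100110
| 1101011000
------------
  1101111110
Decimal: 102 | 856 = 894



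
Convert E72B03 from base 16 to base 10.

Expand by place value (powers of 16):
Digit values: E = 14, B = 11
E72B03 = 14 × 16^5 + 7 × 16^4 + 2 × 16^3 + 11 × 16^2 + 0 × 16^1 + 3 × 16^0
= 14 × 1048576 + 7 × 65536 + 2 × 4096 + 11 × 256 + 0 × 16 + 3 × 1
= 14680064 + 458752 + 8192 + 2816 + 0 + 3
= 15149827



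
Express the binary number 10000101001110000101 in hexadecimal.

Group into 4-bit nibbles from right:
  1000 = 8
  0101 = 5
  0011 = 3
  1000 = 8
  0101 = 5
Result: 85385



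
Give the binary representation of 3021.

Using repeated division by 2:
3021 ÷ 2 = 1510 remainder 1
1510 ÷ 2 = 755 remainder 0
755 ÷ 2 = 377 remainder 1
377 ÷ 2 = 188 remainder 1
188 ÷ 2 = 94 remainder 0
94 ÷ 2 = 47 remainder 0
47 ÷ 2 = 23 remainder 1
23 ÷ 2 = 11 remainder 1
11 ÷ 2 = 5 remainder 1
5 ÷ 2 = 2 remainder 1
2 ÷ 2 = 1 remainder 0
1 ÷ 2 = 0 remainder 1
Reading remainders bottom to top: 101111001101



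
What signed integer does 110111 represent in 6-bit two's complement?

Binary: 110111
Sign bit: 1 (negative)
Invert: 001000
Add 1:  001001
Magnitude: 001001 = 8 + 1 = 9
Value: -9



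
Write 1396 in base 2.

Using repeated division by 2:
1396 ÷ 2 = 698 remainder 0
698 ÷ 2 = 349 remainder 0
349 ÷ 2 = 174 remainder 1
174 ÷ 2 = 87 remainder 0
87 ÷ 2 = 43 remainder 1
43 ÷ 2 = 21 remainder 1
21 ÷ 2 = 10 remainder 1
10 ÷ 2 = 5 remainder 0
5 ÷ 2 = 2 remainder 1
2 ÷ 2 = 1 remainder 0
1 ÷ 2 = 0 remainder 1
Reading remainders bottom to top: 10101110100



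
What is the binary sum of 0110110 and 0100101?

Add column by column from the right: bit + bit + carry-in; write the sum mod 2, carry 1 when the sum is 2 or 3.
carry:  1001000
        0110110
+       0100101
---------------
       01011011
(the carry out of the leftmost column, 0, becomes the leading bit)
Decimal check:
  0110110 = 32 + 16 + 4 + 2 = 54
  0100101 = 32 + 4 + 1 = 37
  54 + 37 = 91, and 01011011 = 64 + 16 + 8 + 2 + 1 = 91 ✓



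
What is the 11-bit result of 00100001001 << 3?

Original: 00100001001 (decimal 265)
Shift left by 3 positions
Append 3 zeros on the right and drop the 3 high bits that overflow the 11-bit width
Result: 00001001000 (decimal 72)
Equivalent: 265 << 3 = 265 × 2^3 = 2120, truncated to 11 bits = 72



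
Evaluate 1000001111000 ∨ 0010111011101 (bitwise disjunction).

OR: 1 when either bit is 1
  1000001111000
| 0010111011101
---------------
  1010111111101
Decimal: 4216 | 1501 = 5629



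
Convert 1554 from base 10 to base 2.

Using repeated division by 2:
1554 ÷ 2 = 777 remainder 0
777 ÷ 2 = 388 remainder 1
388 ÷ 2 = 194 remainder 0
194 ÷ 2 = 97 remainder 0
97 ÷ 2 = 48 remainder 1
48 ÷ 2 = 24 remainder 0
24 ÷ 2 = 12 remainder 0
12 ÷ 2 = 6 remainder 0
6 ÷ 2 = 3 remainder 0
3 ÷ 2 = 1 remainder 1
1 ÷ 2 = 0 remainder 1
Reading remainders bottom to top: 11000010010



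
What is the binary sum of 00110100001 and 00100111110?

Add column by column from the right: bit + bit + carry-in; write the sum mod 2, carry 1 when the sum is 2 or 3.
carry:  01001000000
        00110100001
+       00100111110
-------------------
       001011011111
(the carry out of the leftmost column, 0, becomes the leading bit)
Decimal check:
  00110100001 = 256 + 128 + 32 + 1 = 417
  00100111110 = 256 + 32 + 16 + 8 + 4 + 2 = 318
  417 + 318 = 735, and 001011011111 = 512 + 128 + 64 + 16 + 8 + 4 + 2 + 1 = 735 ✓



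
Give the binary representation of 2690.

Using repeated division by 2:
2690 ÷ 2 = 1345 remainder 0
1345 ÷ 2 = 672 remainder 1
672 ÷ 2 = 336 remainder 0
336 ÷ 2 = 168 remainder 0
168 ÷ 2 = 84 remainder 0
84 ÷ 2 = 42 remainder 0
42 ÷ 2 = 21 remainder 0
21 ÷ 2 = 10 remainder 1
10 ÷ 2 = 5 remainder 0
5 ÷ 2 = 2 remainder 1
2 ÷ 2 = 1 remainder 0
1 ÷ 2 = 0 remainder 1
Reading remainders bottom to top: 101010000010



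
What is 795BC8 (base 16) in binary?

Convert each hex digit to 4 bits:
  7 = 0111
  9 = 1001
  5 = 0101
  B = 1011
  C = 1100
  8 = 1000
Concatenate: 011110010101101111001000



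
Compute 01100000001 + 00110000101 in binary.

Add column by column from the right: bit + bit + carry-in; write the sum mod 2, carry 1 when the sum is 2 or 3.
carry:  11000000010
        01100000001
+       00110000101
-------------------
       010010000110
(the carry out of the leftmost column, 0, becomes the leading bit)
Decimal check:
  01100000001 = 512 + 256 + 1 = 769
  00110000101 = 256 + 128 + 4 + 1 = 389
  769 + 389 = 1158, and 010010000110 = 1024 + 128 + 4 + 2 = 1158 ✓



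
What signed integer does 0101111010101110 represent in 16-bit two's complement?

Binary: 0101111010101110
Sign bit: 0 (non-negative)
Read directly as an unsigned value:
0101111010101110 = 16384 + 4096 + 2048 + 1024 + 512 + 128 + 32 + 8 + 4 + 2 = 24238
Value: 24238



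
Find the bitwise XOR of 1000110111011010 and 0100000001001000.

XOR: 1 when bits differ
  1000110111011010
^ 0100000001001000
------------------
  1100110110010010
Decimal: 36314 ^ 16456 = 52626



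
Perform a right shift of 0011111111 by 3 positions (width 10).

Original: 0011111111 (decimal 255)
Shift right by 3 positions
Drop the 3 low bits; fill with zeros on the left
Result: 0000011111 (decimal 31)
Equivalent: 255 >> 3 = 255 ÷ 2^3 = 31



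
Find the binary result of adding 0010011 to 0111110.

Add column by column from the right: bit + bit + carry-in; write the sum mod 2, carry 1 when the sum is 2 or 3.
carry:  1111100
        0010011
+       0111110
---------------
       01010001
(the carry out of the leftmost column, 0, becomes the leading bit)
Decimal check:
  0010011 = 16 + 2 + 1 = 19
  0111110 = 32 + 16 + 8 + 4 + 2 = 62
  19 + 62 = 81, and 01010001 = 64 + 16 + 1 = 81 ✓



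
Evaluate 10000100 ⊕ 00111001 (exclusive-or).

XOR: 1 when bits differ
  10000100
^ 00111001
----------
  10111101
Decimal: 132 ^ 57 = 189



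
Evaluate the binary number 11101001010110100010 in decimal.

Sum of powers of 2 for each 1-bit:
2^1 + 2^5 + 2^7 + 2^8 + 2^10 + 2^12 + 2^15 + 2^17 + 2^18 + 2^19
= 2 + 32 + 128 + 256 + 1024 + 4096 + 32768 + 131072 + 262144 + 524288
= 955810



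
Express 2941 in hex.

Using repeated division by 16 (digits 10–15 are A–F):
2941 ÷ 16 = 183 remainder 13 (D)
183 ÷ 16 = 11 remainder 7
11 ÷ 16 = 0 remainder 11 (B)
Reading remainders bottom to top: B7D



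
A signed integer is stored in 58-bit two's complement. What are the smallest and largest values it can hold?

For 58-bit two's complement:
Minimum: -2^57 = -144115188075855872
Maximum: 2^57 - 1 = 144115188075855871



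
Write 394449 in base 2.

Using repeated division by 2:
394449 ÷ 2 = 197224 remainder 1
197224 ÷ 2 = 98612 remainder 0
98612 ÷ 2 = 49306 remainder 0
49306 ÷ 2 = 24653 remainder 0
24653 ÷ 2 = 12326 remainder 1
12326 ÷ 2 = 6163 remainder 0
6163 ÷ 2 = 3081 remainder 1
3081 ÷ 2 = 1540 remainder 1
1540 ÷ 2 = 770 remainder 0
770 ÷ 2 = 385 remainder 0
385 ÷ 2 = 192 remainder 1
192 ÷ 2 = 96 remainder 0
96 ÷ 2 = 48 remainder 0
48 ÷ 2 = 24 remainder 0
24 ÷ 2 = 12 remainder 0
12 ÷ 2 = 6 remainder 0
6 ÷ 2 = 3 remainder 0
3 ÷ 2 = 1 remainder 1
1 ÷ 2 = 0 remainder 1
Reading remainders bottom to top: 1100000010011010001



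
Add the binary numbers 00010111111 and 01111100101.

Add column by column from the right: bit + bit + carry-in; write the sum mod 2, carry 1 when the sum is 2 or 3.
carry:  11111111110
        00010111111
+       01111100101
-------------------
       010010100100
(the carry out of the leftmost column, 0, becomes the leading bit)
Decimal check:
  00010111111 = 128 + 32 + 16 + 8 + 4 + 2 + 1 = 191
  01111100101 = 512 + 256 + 128 + 64 + 32 + 4 + 1 = 997
  191 + 997 = 1188, and 010010100100 = 1024 + 128 + 32 + 4 = 1188 ✓



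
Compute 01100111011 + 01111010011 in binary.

Add column by column from the right: bit + bit + carry-in; write the sum mod 2, carry 1 when the sum is 2 or 3.
carry:  11111100110
        01100111011
+       01111010011
-------------------
       011100001110
(the carry out of the leftmost column, 0, becomes the leading bit)
Decimal check:
  01100111011 = 512 + 256 + 32 + 16 + 8 + 2 + 1 = 827
  01111010011 = 512 + 256 + 128 + 64 + 16 + 2 + 1 = 979
  827 + 979 = 1806, and 011100001110 = 1024 + 512 + 256 + 8 + 4 + 2 = 1806 ✓



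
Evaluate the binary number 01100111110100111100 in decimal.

Sum of powers of 2 for each 1-bit:
2^2 + 2^3 + 2^4 + 2^5 + 2^8 + 2^10 + 2^11 + 2^12 + 2^13 + 2^14 + 2^17 + 2^18
= 4 + 8 + 16 + 32 + 256 + 1024 + 2048 + 4096 + 8192 + 16384 + 131072 + 262144
= 425276



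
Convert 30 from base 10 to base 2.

Using repeated division by 2:
30 ÷ 2 = 15 remainder 0
15 ÷ 2 = 7 remainder 1
7 ÷ 2 = 3 remainder 1
3 ÷ 2 = 1 remainder 1
1 ÷ 2 = 0 remainder 1
Reading remainders bottom to top: 11110



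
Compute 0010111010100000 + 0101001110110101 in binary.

Add column by column from the right: bit + bit + carry-in; write the sum mod 2, carry 1 when the sum is 2 or 3.
carry:  1111111101000000
        0010111010100000
+       0101001110110101
------------------------
       01000001001010101
(the carry out of the leftmost column, 0, becomes the leading bit)
Decimal check:
  0010111010100000 = 8192 + 2048 + 1024 + 512 + 128 + 32 = 11936
  0101001110110101 = 16384 + 4096 + 512 + 256 + 128 + 32 + 16 + 4 + 1 = 21429
  11936 + 21429 = 33365, and 01000001001010101 = 32768 + 512 + 64 + 16 + 4 + 1 = 33365 ✓



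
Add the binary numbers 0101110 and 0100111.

Add column by column from the right: bit + bit + carry-in; write the sum mod 2, carry 1 when the sum is 2 or 3.
carry:  1011100
        0101110
+       0100111
---------------
       01010101
(the carry out of the leftmost column, 0, becomes the leading bit)
Decimal check:
  0101110 = 32 + 8 + 4 + 2 = 46
  0100111 = 32 + 4 + 2 + 1 = 39
  46 + 39 = 85, and 01010101 = 64 + 16 + 4 + 1 = 85 ✓



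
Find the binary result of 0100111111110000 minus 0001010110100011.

Method 1 - Direct subtraction (column by column from the right: bit − bit − borrow-in; if negative, add 2 and borrow 1 from the next column):
borrow: 0110000000011110
        0100111111110000
-       0001010110100011
------------------------
        0011101001001101

Method 2 - Add two's complement:
Two's complement of 0001010110100011: invert → 1110101001011100, add 1 → 1110101001011101
  0100111111110000
+ 1110101001011101
------------------
 10011101001001101  (end carry out of the top bit = 1)
Discarding the end carry: 0011101001001101
Decimal check:
  0100111111110000 = 16384 + 2048 + 1024 + 512 + 256 + 128 + 64 + 32 + 16 = 20464
  0001010110100011 = 4096 + 1024 + 256 + 128 + 32 + 2 + 1 = 5539
  20464 - 5539 = 14925, and 0011101001001101 = 8192 + 4096 + 2048 + 512 + 64 + 8 + 4 + 1 = 14925 ✓



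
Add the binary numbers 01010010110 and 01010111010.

Add column by column from the right: bit + bit + carry-in; write the sum mod 2, carry 1 when the sum is 2 or 3.
carry:  10101111100
        01010010110
+       01010111010
-------------------
       010101010000
(the carry out of the leftmost column, 0, becomes the leading bit)
Decimal check:
  01010010110 = 512 + 128 + 16 + 4 + 2 = 662
  01010111010 = 512 + 128 + 32 + 16 + 8 + 2 = 698
  662 + 698 = 1360, and 010101010000 = 1024 + 256 + 64 + 16 = 1360 ✓



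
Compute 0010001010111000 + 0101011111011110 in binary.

Add column by column from the right: bit + bit + carry-in; write the sum mod 2, carry 1 when the sum is 2 or 3.
carry:  0000111111110000
        0010001010111000
+       0101011111011110
------------------------
       00111101010010110
(the carry out of the leftmost column, 0, becomes the leading bit)
Decimal check:
  0010001010111000 = 8192 + 512 + 128 + 32 + 16 + 8 = 8888
  0101011111011110 = 16384 + 4096 + 1024 + 512 + 256 + 128 + 64 + 16 + 8 + 4 + 2 = 22494
  8888 + 22494 = 31382, and 00111101010010110 = 16384 + 8192 + 4096 + 2048 + 512 + 128 + 16 + 4 + 2 = 31382 ✓



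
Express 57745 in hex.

Using repeated division by 16 (digits 10–15 are A–F):
57745 ÷ 16 = 3609 remainder 1
3609 ÷ 16 = 225 remainder 9
225 ÷ 16 = 14 remainder 1
14 ÷ 16 = 0 remainder 14 (E)
Reading remainders bottom to top: E191



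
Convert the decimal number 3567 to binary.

Using repeated division by 2:
3567 ÷ 2 = 1783 remainder 1
1783 ÷ 2 = 891 remainder 1
891 ÷ 2 = 445 remainder 1
445 ÷ 2 = 222 remainder 1
222 ÷ 2 = 111 remainder 0
111 ÷ 2 = 55 remainder 1
55 ÷ 2 = 27 remainder 1
27 ÷ 2 = 13 remainder 1
13 ÷ 2 = 6 remainder 1
6 ÷ 2 = 3 remainder 0
3 ÷ 2 = 1 remainder 1
1 ÷ 2 = 0 remainder 1
Reading remainders bottom to top: 110111101111



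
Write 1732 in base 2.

Using repeated division by 2:
1732 ÷ 2 = 866 remainder 0
866 ÷ 2 = 433 remainder 0
433 ÷ 2 = 216 remainder 1
216 ÷ 2 = 108 remainder 0
108 ÷ 2 = 54 remainder 0
54 ÷ 2 = 27 remainder 0
27 ÷ 2 = 13 remainder 1
13 ÷ 2 = 6 remainder 1
6 ÷ 2 = 3 remainder 0
3 ÷ 2 = 1 remainder 1
1 ÷ 2 = 0 remainder 1
Reading remainders bottom to top: 11011000100



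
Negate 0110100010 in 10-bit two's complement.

Original: 0110100010
Step 1 - Invert all bits: 1001011101
Step 2 - Add 1: 1001011110
Verification: 0110100010 + 1001011110 = 10000000000; discarding the end carry (carry out of the top bit) leaves the 10-bit value 0000000000, as required for x + (-x)



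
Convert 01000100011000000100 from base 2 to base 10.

Sum of powers of 2 for each 1-bit:
2^2 + 2^9 + 2^10 + 2^14 + 2^18
= 4 + 512 + 1024 + 16384 + 262144
= 280068



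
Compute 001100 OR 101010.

OR: 1 when either bit is 1
  001100
| 101010
--------
  101110
Decimal: 12 | 42 = 46



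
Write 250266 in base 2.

Using repeated division by 2:
250266 ÷ 2 = 125133 remainder 0
125133 ÷ 2 = 62566 remainder 1
62566 ÷ 2 = 31283 remainder 0
31283 ÷ 2 = 15641 remainder 1
15641 ÷ 2 = 7820 remainder 1
7820 ÷ 2 = 3910 remainder 0
3910 ÷ 2 = 1955 remainder 0
1955 ÷ 2 = 977 remainder 1
977 ÷ 2 = 488 remainder 1
488 ÷ 2 = 244 remainder 0
244 ÷ 2 = 122 remainder 0
122 ÷ 2 = 61 remainder 0
61 ÷ 2 = 30 remainder 1
30 ÷ 2 = 15 remainder 0
15 ÷ 2 = 7 remainder 1
7 ÷ 2 = 3 remainder 1
3 ÷ 2 = 1 remainder 1
1 ÷ 2 = 0 remainder 1
Reading remainders bottom to top: 111101000110011010

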